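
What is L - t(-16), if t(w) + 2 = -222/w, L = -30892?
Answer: -247231/8 ≈ -30904.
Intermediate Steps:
t(w) = -2 - 222/w
L - t(-16) = -30892 - (-2 - 222/(-16)) = -30892 - (-2 - 222*(-1/16)) = -30892 - (-2 + 111/8) = -30892 - 1*95/8 = -30892 - 95/8 = -247231/8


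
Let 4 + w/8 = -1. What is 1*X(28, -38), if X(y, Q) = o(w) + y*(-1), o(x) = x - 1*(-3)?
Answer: -65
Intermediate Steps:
w = -40 (w = -32 + 8*(-1) = -32 - 8 = -40)
o(x) = 3 + x (o(x) = x + 3 = 3 + x)
X(y, Q) = -37 - y (X(y, Q) = (3 - 40) + y*(-1) = -37 - y)
1*X(28, -38) = 1*(-37 - 1*28) = 1*(-37 - 28) = 1*(-65) = -65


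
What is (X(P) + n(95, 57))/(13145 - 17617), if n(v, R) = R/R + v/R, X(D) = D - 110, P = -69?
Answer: 529/13416 ≈ 0.039430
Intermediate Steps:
X(D) = -110 + D
n(v, R) = 1 + v/R
(X(P) + n(95, 57))/(13145 - 17617) = ((-110 - 69) + (57 + 95)/57)/(13145 - 17617) = (-179 + (1/57)*152)/(-4472) = (-179 + 8/3)*(-1/4472) = -529/3*(-1/4472) = 529/13416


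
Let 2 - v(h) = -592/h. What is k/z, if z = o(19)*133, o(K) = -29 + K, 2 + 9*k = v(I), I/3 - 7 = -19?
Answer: 74/53865 ≈ 0.0013738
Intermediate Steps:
I = -36 (I = 21 + 3*(-19) = 21 - 57 = -36)
v(h) = 2 + 592/h (v(h) = 2 - (-592)/h = 2 + 592/h)
k = -148/81 (k = -2/9 + (2 + 592/(-36))/9 = -2/9 + (2 + 592*(-1/36))/9 = -2/9 + (2 - 148/9)/9 = -2/9 + (1/9)*(-130/9) = -2/9 - 130/81 = -148/81 ≈ -1.8272)
z = -1330 (z = (-29 + 19)*133 = -10*133 = -1330)
k/z = -148/81/(-1330) = -148/81*(-1/1330) = 74/53865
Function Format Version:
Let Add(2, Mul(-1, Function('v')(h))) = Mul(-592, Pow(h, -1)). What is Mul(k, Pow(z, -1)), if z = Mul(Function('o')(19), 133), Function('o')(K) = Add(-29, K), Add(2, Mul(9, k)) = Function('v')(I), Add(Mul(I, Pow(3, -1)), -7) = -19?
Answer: Rational(74, 53865) ≈ 0.0013738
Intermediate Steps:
I = -36 (I = Add(21, Mul(3, -19)) = Add(21, -57) = -36)
Function('v')(h) = Add(2, Mul(592, Pow(h, -1))) (Function('v')(h) = Add(2, Mul(-1, Mul(-592, Pow(h, -1)))) = Add(2, Mul(592, Pow(h, -1))))
k = Rational(-148, 81) (k = Add(Rational(-2, 9), Mul(Rational(1, 9), Add(2, Mul(592, Pow(-36, -1))))) = Add(Rational(-2, 9), Mul(Rational(1, 9), Add(2, Mul(592, Rational(-1, 36))))) = Add(Rational(-2, 9), Mul(Rational(1, 9), Add(2, Rational(-148, 9)))) = Add(Rational(-2, 9), Mul(Rational(1, 9), Rational(-130, 9))) = Add(Rational(-2, 9), Rational(-130, 81)) = Rational(-148, 81) ≈ -1.8272)
z = -1330 (z = Mul(Add(-29, 19), 133) = Mul(-10, 133) = -1330)
Mul(k, Pow(z, -1)) = Mul(Rational(-148, 81), Pow(-1330, -1)) = Mul(Rational(-148, 81), Rational(-1, 1330)) = Rational(74, 53865)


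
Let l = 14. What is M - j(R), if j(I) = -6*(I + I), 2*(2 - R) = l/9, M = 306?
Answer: 962/3 ≈ 320.67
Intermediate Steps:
R = 11/9 (R = 2 - 7/9 = 11/9 ≈ 1.2222)
j(I) = -12*I
M - j(R) = 306 - (-12)*11/9 = 306 - 1*(-44/3) = 306 + 44/3 = 962/3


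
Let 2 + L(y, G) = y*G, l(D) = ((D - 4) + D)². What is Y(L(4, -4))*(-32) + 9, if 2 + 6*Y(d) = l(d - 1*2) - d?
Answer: -31205/3 ≈ -10402.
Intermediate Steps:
l(D) = (-4 + 2*D)² (l(D) = ((-4 + D) + D)² = (-4 + 2*D)²)
L(y, G) = -2 + G*y (L(y, G) = -2 + y*G = -2 + G*y)
Y(d) = -⅓ - d/6 + 2*(-4 + d)²/3 (Y(d) = -⅓ + (4*(-2 + (d - 1*2))² - d)/6 = -⅓ + (4*(-2 + (d - 2))² - d)/6 = -⅓ + (4*(-2 + (-2 + d))² - d)/6 = -⅓ + (4*(-4 + d)² - d)/6 = -⅓ + (-d + 4*(-4 + d)²)/6 = -⅓ + (-d/6 + 2*(-4 + d)²/3) = -⅓ - d/6 + 2*(-4 + d)²/3)
Y(L(4, -4))*(-32) + 9 = (-⅓ - (-2 - 4*4)/6 + 2*(-4 + (-2 - 4*4))²/3)*(-32) + 9 = (-⅓ - (-2 - 16)/6 + 2*(-4 + (-2 - 16))²/3)*(-32) + 9 = (-⅓ - ⅙*(-18) + 2*(-4 - 18)²/3)*(-32) + 9 = (-⅓ + 3 + (⅔)*(-22)²)*(-32) + 9 = (-⅓ + 3 + (⅔)*484)*(-32) + 9 = (-⅓ + 3 + 968/3)*(-32) + 9 = (976/3)*(-32) + 9 = -31232/3 + 9 = -31205/3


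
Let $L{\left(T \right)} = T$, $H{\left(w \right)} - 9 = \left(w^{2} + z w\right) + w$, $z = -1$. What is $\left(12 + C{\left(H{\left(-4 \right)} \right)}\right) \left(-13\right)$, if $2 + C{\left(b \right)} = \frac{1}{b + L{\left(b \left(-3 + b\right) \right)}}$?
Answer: $- \frac{74763}{575} \approx -130.02$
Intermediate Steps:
$H{\left(w \right)} = 9 + w^{2}$ ($H{\left(w \right)} = 9 + \left(\left(w^{2} - w\right) + w\right) = 9 + w^{2}$)
$C{\left(b \right)} = -2 + \frac{1}{b + b \left(-3 + b\right)}$
$\left(12 + C{\left(H{\left(-4 \right)} \right)}\right) \left(-13\right) = \left(12 + \frac{1 - 2 \left(9 + \left(-4\right)^{2}\right)^{2} + 4 \left(9 + \left(-4\right)^{2}\right)}{\left(9 + \left(-4\right)^{2}\right) \left(-2 + \left(9 + \left(-4\right)^{2}\right)\right)}\right) \left(-13\right) = \left(12 + \frac{1 - 2 \left(9 + 16\right)^{2} + 4 \left(9 + 16\right)}{\left(9 + 16\right) \left(-2 + \left(9 + 16\right)\right)}\right) \left(-13\right) = \left(12 + \frac{1 - 2 \cdot 25^{2} + 4 \cdot 25}{25 \left(-2 + 25\right)}\right) \left(-13\right) = \left(12 + \frac{1 - 1250 + 100}{25 \cdot 23}\right) \left(-13\right) = \left(12 + \frac{1}{25} \cdot \frac{1}{23} \left(1 - 1250 + 100\right)\right) \left(-13\right) = \left(12 + \frac{1}{25} \cdot \frac{1}{23} \left(-1149\right)\right) \left(-13\right) = \left(12 - \frac{1149}{575}\right) \left(-13\right) = \frac{5751}{575} \left(-13\right) = - \frac{74763}{575}$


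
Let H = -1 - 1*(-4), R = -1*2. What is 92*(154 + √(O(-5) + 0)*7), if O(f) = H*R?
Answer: 14168 + 644*I*√6 ≈ 14168.0 + 1577.5*I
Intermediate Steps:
R = -2
H = 3 (H = -1 + 4 = 3)
O(f) = -6 (O(f) = 3*(-2) = -6)
92*(154 + √(O(-5) + 0)*7) = 92*(154 + √(-6 + 0)*7) = 92*(154 + √(-6)*7) = 92*(154 + (I*√6)*7) = 92*(154 + 7*I*√6) = 14168 + 644*I*√6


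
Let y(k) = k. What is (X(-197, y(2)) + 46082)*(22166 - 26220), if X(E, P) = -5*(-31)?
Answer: -187444798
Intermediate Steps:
X(E, P) = 155
(X(-197, y(2)) + 46082)*(22166 - 26220) = (155 + 46082)*(22166 - 26220) = 46237*(-4054) = -187444798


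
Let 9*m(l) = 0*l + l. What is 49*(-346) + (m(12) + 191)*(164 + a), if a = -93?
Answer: -9895/3 ≈ -3298.3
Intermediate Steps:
m(l) = l/9 (m(l) = (0*l + l)/9 = (0 + l)/9 = l/9)
49*(-346) + (m(12) + 191)*(164 + a) = 49*(-346) + ((⅑)*12 + 191)*(164 - 93) = -16954 + (4/3 + 191)*71 = -16954 + (577/3)*71 = -16954 + 40967/3 = -9895/3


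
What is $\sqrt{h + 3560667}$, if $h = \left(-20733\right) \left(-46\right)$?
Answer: $\sqrt{4514385} \approx 2124.7$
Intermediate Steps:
$h = 953718$
$\sqrt{h + 3560667} = \sqrt{953718 + 3560667} = \sqrt{4514385}$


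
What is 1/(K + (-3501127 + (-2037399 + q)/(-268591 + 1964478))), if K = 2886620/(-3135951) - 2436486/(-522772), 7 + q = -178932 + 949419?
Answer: -1390107869607102282/4866940034381056686252197 ≈ -2.8562e-7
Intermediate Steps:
q = 770480 (q = -7 + (-178932 + 949419) = -7 + 770487 = 770480)
K = 3065828298773/819693688086 (K = 2886620*(-1/3135951) - 2436486*(-1/522772) = -2886620/3135951 + 1218243/261386 = 3065828298773/819693688086 ≈ 3.7402)
1/(K + (-3501127 + (-2037399 + q)/(-268591 + 1964478))) = 1/(3065828298773/819693688086 + (-3501127 + (-2037399 + 770480)/(-268591 + 1964478))) = 1/(3065828298773/819693688086 + (-3501127 - 1266919/1695887)) = 1/(3065828298773/819693688086 - 5937517031568/1695887) = 1/(-4866940034381056686252197/1390107869607102282) = -1390107869607102282/4866940034381056686252197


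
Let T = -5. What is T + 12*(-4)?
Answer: -53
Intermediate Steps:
T + 12*(-4) = -5 + 12*(-4) = -5 - 48 = -53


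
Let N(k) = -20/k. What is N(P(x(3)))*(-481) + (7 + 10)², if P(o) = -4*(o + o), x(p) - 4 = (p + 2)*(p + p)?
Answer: 17247/68 ≈ 253.63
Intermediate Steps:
x(p) = 4 + 2*p*(2 + p) (x(p) = 4 + (p + 2)*(p + p) = 4 + (2 + p)*(2*p) = 4 + 2*p*(2 + p))
P(o) = -8*o
N(P(x(3)))*(-481) + (7 + 10)² = -20*(-1/(8*(4 + 2*3² + 4*3)))*(-481) + (7 + 10)² = -20*(-1/(8*(4 + 2*9 + 12)))*(-481) + 17² = -20*(-1/(8*(4 + 18 + 12)))*(-481) + 289 = -20/((-8*34))*(-481) + 289 = -20/(-272)*(-481) + 289 = -20*(-1/272)*(-481) + 289 = (5/68)*(-481) + 289 = -2405/68 + 289 = 17247/68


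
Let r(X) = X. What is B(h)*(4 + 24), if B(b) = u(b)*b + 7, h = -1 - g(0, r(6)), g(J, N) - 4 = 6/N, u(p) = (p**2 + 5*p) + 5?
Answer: -1652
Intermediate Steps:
u(p) = 5 + p**2 + 5*p
g(J, N) = 4 + 6/N
h = -6 (h = -1 - (4 + 6/6) = -1 - (4 + 6*(1/6)) = -1 - (4 + 1) = -1 - 1*5 = -1 - 5 = -6)
B(b) = 7 + b*(5 + b**2 + 5*b) (B(b) = (5 + b**2 + 5*b)*b + 7 = b*(5 + b**2 + 5*b) + 7 = 7 + b*(5 + b**2 + 5*b))
B(h)*(4 + 24) = (7 - 6*(5 + (-6)**2 + 5*(-6)))*(4 + 24) = (7 - 6*(5 + 36 - 30))*28 = (7 - 6*11)*28 = (7 - 66)*28 = -59*28 = -1652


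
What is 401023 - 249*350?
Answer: 313873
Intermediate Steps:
401023 - 249*350 = 401023 - 1*87150 = 401023 - 87150 = 313873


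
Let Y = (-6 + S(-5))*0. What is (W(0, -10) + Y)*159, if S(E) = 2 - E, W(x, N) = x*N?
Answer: 0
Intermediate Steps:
W(x, N) = N*x
Y = 0 (Y = (-6 + (2 - 1*(-5)))*0 = (-6 + (2 + 5))*0 = (-6 + 7)*0 = 1*0 = 0)
(W(0, -10) + Y)*159 = (-10*0 + 0)*159 = (0 + 0)*159 = 0*159 = 0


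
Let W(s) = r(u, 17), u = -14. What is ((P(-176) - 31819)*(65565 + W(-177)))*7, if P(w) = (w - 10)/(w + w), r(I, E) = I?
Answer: -2569622601707/176 ≈ -1.4600e+10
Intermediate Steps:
W(s) = -14
P(w) = (-10 + w)/(2*w) (P(w) = (-10 + w)/((2*w)) = (-10 + w)*(1/(2*w)) = (-10 + w)/(2*w))
((P(-176) - 31819)*(65565 + W(-177)))*7 = (((½)*(-10 - 176)/(-176) - 31819)*(65565 - 14))*7 = (((½)*(-1/176)*(-186) - 31819)*65551)*7 = ((93/176 - 31819)*65551)*7 = -5600051/176*65551*7 = -367088943101/176*7 = -2569622601707/176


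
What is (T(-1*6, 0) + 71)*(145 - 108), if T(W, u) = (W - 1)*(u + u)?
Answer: 2627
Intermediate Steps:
T(W, u) = 2*u*(-1 + W) (T(W, u) = (-1 + W)*(2*u) = 2*u*(-1 + W))
(T(-1*6, 0) + 71)*(145 - 108) = (2*0*(-1 - 1*6) + 71)*(145 - 108) = (2*0*(-1 - 6) + 71)*37 = (2*0*(-7) + 71)*37 = (0 + 71)*37 = 71*37 = 2627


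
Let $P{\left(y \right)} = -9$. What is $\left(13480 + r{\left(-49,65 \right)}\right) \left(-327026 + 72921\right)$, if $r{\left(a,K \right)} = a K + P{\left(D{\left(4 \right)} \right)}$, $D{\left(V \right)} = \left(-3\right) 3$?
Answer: $-2613724030$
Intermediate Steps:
$D{\left(V \right)} = -9$
$r{\left(a,K \right)} = -9 + K a$ ($r{\left(a,K \right)} = a K - 9 = K a - 9 = -9 + K a$)
$\left(13480 + r{\left(-49,65 \right)}\right) \left(-327026 + 72921\right) = \left(13480 + \left(-9 + 65 \left(-49\right)\right)\right) \left(-327026 + 72921\right) = \left(13480 - 3194\right) \left(-254105\right) = 10286 \left(-254105\right) = -2613724030$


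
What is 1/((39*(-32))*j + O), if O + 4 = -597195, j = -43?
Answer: -1/543535 ≈ -1.8398e-6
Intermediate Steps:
O = -597199 (O = -4 - 597195 = -597199)
1/((39*(-32))*j + O) = 1/((39*(-32))*(-43) - 597199) = 1/(-1248*(-43) - 597199) = 1/(53664 - 597199) = 1/(-543535) = -1/543535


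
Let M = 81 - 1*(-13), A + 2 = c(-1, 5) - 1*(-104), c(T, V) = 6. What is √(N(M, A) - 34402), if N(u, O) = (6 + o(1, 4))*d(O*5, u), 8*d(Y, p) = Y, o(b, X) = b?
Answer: I*√135718/2 ≈ 184.2*I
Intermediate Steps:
A = 108 (A = -2 + (6 - 1*(-104)) = -2 + (6 + 104) = -2 + 110 = 108)
d(Y, p) = Y/8
M = 94 (M = 81 + 13 = 94)
N(u, O) = 35*O/8 (N(u, O) = (6 + 1)*((O*5)/8) = 7*((5*O)/8) = 7*(5*O/8) = 35*O/8)
√(N(M, A) - 34402) = √((35/8)*108 - 34402) = √(945/2 - 34402) = √(-67859/2) = I*√135718/2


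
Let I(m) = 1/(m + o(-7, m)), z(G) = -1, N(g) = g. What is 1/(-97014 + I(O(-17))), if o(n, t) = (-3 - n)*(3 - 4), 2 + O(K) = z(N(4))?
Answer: -7/679099 ≈ -1.0308e-5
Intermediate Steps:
O(K) = -3 (O(K) = -2 - 1 = -3)
o(n, t) = 3 + n (o(n, t) = (-3 - n)*(-1) = 3 + n)
I(m) = 1/(-4 + m) (I(m) = 1/(m + (3 - 7)) = 1/(m - 4) = 1/(-4 + m))
1/(-97014 + I(O(-17))) = 1/(-97014 + 1/(-4 - 3)) = 1/(-97014 + 1/(-7)) = 1/(-97014 - 1/7) = 1/(-679099/7) = -7/679099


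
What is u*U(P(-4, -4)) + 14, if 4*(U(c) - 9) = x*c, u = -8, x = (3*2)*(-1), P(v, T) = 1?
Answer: -46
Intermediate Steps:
x = -6 (x = 6*(-1) = -6)
U(c) = 9 - 3*c/2 (U(c) = 9 + (-6*c)/4 = 9 - 3*c/2)
u*U(P(-4, -4)) + 14 = -8*(9 - 3/2*1) + 14 = -8*(9 - 3/2) + 14 = -8*15/2 + 14 = -60 + 14 = -46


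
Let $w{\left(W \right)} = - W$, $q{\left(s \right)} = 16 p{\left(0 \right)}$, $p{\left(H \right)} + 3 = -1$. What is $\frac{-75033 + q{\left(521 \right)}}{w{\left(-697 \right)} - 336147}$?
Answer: $\frac{75097}{335450} \approx 0.22387$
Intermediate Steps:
$p{\left(H \right)} = -4$ ($p{\left(H \right)} = -3 - 1 = -4$)
$q{\left(s \right)} = -64$ ($q{\left(s \right)} = 16 \left(-4\right) = -64$)
$\frac{-75033 + q{\left(521 \right)}}{w{\left(-697 \right)} - 336147} = \frac{-75033 - 64}{\left(-1\right) \left(-697\right) - 336147} = - \frac{75097}{697 - 336147} = - \frac{75097}{-335450} = \left(-75097\right) \left(- \frac{1}{335450}\right) = \frac{75097}{335450}$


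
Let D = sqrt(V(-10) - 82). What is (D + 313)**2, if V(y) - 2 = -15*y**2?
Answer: 96389 + 1252*I*sqrt(395) ≈ 96389.0 + 24883.0*I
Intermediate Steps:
V(y) = 2 - 15*y**2
D = 2*I*sqrt(395) (D = sqrt((2 - 15*(-10)**2) - 82) = sqrt((2 - 15*100) - 82) = sqrt((2 - 1500) - 82) = sqrt(-1498 - 82) = sqrt(-1580) = 2*I*sqrt(395) ≈ 39.749*I)
(D + 313)**2 = (2*I*sqrt(395) + 313)**2 = (313 + 2*I*sqrt(395))**2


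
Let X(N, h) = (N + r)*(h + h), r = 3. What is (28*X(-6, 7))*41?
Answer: -48216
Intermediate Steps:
X(N, h) = 2*h*(3 + N) (X(N, h) = (N + 3)*(h + h) = (3 + N)*(2*h) = 2*h*(3 + N))
(28*X(-6, 7))*41 = (28*(2*7*(3 - 6)))*41 = (28*(2*7*(-3)))*41 = (28*(-42))*41 = -1176*41 = -48216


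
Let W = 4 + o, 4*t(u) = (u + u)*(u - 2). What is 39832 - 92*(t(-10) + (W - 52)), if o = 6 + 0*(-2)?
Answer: 38176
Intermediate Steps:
o = 6 (o = 6 + 0 = 6)
t(u) = u*(-2 + u)/2 (t(u) = ((u + u)*(u - 2))/4 = ((2*u)*(-2 + u))/4 = (2*u*(-2 + u))/4 = u*(-2 + u)/2)
W = 10 (W = 4 + 6 = 10)
39832 - 92*(t(-10) + (W - 52)) = 39832 - 92*((½)*(-10)*(-2 - 10) + (10 - 52)) = 39832 - 92*((½)*(-10)*(-12) - 42) = 39832 - 92*(60 - 42) = 39832 - 92*18 = 39832 - 1*1656 = 39832 - 1656 = 38176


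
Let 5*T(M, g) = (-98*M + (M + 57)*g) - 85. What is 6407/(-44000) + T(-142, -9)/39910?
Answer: -12725857/175604000 ≈ -0.072469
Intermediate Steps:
T(M, g) = -17 - 98*M/5 + g*(57 + M)/5 (T(M, g) = ((-98*M + (M + 57)*g) - 85)/5 = ((-98*M + (57 + M)*g) - 85)/5 = ((-98*M + g*(57 + M)) - 85)/5 = (-85 - 98*M + g*(57 + M))/5 = -17 - 98*M/5 + g*(57 + M)/5)
6407/(-44000) + T(-142, -9)/39910 = 6407/(-44000) + (-17 - 98/5*(-142) + (57/5)*(-9) + (⅕)*(-142)*(-9))/39910 = 6407*(-1/44000) + (-17 + 13916/5 - 513/5 + 1278/5)*(1/39910) = -6407/44000 + (14596/5)*(1/39910) = -6407/44000 + 7298/99775 = -12725857/175604000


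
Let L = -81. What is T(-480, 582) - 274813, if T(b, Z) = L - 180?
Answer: -275074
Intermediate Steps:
T(b, Z) = -261 (T(b, Z) = -81 - 180 = -261)
T(-480, 582) - 274813 = -261 - 274813 = -275074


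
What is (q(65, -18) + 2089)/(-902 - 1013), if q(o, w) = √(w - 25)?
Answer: -2089/1915 - I*√43/1915 ≈ -1.0909 - 0.0034242*I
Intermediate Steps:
q(o, w) = √(-25 + w)
(q(65, -18) + 2089)/(-902 - 1013) = (√(-25 - 18) + 2089)/(-902 - 1013) = (√(-43) + 2089)/(-1915) = (I*√43 + 2089)*(-1/1915) = (2089 + I*√43)*(-1/1915) = -2089/1915 - I*√43/1915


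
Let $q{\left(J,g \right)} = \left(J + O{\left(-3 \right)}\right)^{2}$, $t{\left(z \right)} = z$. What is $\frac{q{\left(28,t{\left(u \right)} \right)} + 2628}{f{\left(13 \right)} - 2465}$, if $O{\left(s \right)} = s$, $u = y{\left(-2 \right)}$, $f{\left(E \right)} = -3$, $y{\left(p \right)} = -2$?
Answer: $- \frac{3253}{2468} \approx -1.3181$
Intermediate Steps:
$u = -2$
$q{\left(J,g \right)} = \left(-3 + J\right)^{2}$ ($q{\left(J,g \right)} = \left(J - 3\right)^{2} = \left(-3 + J\right)^{2}$)
$\frac{q{\left(28,t{\left(u \right)} \right)} + 2628}{f{\left(13 \right)} - 2465} = \frac{\left(-3 + 28\right)^{2} + 2628}{-3 - 2465} = \frac{25^{2} + 2628}{-2468} = \left(625 + 2628\right) \left(- \frac{1}{2468}\right) = 3253 \left(- \frac{1}{2468}\right) = - \frac{3253}{2468}$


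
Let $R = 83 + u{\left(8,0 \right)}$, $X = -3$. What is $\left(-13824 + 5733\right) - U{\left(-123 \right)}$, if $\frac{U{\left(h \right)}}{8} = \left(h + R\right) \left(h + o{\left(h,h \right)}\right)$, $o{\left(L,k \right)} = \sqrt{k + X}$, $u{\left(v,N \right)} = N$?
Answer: $-47451 + 960 i \sqrt{14} \approx -47451.0 + 3592.0 i$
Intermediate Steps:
$R = 83$ ($R = 83 + 0 = 83$)
$o{\left(L,k \right)} = \sqrt{-3 + k}$ ($o{\left(L,k \right)} = \sqrt{k - 3} = \sqrt{-3 + k}$)
$U{\left(h \right)} = 8 \left(83 + h\right) \left(h + \sqrt{-3 + h}\right)$ ($U{\left(h \right)} = 8 \left(h + 83\right) \left(h + \sqrt{-3 + h}\right) = 8 \left(83 + h\right) \left(h + \sqrt{-3 + h}\right)$)
$\left(-13824 + 5733\right) - U{\left(-123 \right)} = \left(-13824 + 5733\right) - \left(8 \left(-123\right)^{2} + 664 \left(-123\right) + 664 \sqrt{-3 - 123} + 8 \left(-123\right) \sqrt{-3 - 123}\right) = -8091 - \left(8 \cdot 15129 - 81672 + 664 \sqrt{-126} + 8 \left(-123\right) \sqrt{-126}\right) = -8091 - \left(121032 - 81672 + 664 \cdot 3 i \sqrt{14} + 8 \left(-123\right) 3 i \sqrt{14}\right) = -8091 - \left(121032 - 81672 + 1992 i \sqrt{14} - 2952 i \sqrt{14}\right) = -8091 - \left(39360 - 960 i \sqrt{14}\right) = -47451 + 960 i \sqrt{14}$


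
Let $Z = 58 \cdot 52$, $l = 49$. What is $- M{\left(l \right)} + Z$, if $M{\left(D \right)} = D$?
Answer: $2967$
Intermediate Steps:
$Z = 3016$
$- M{\left(l \right)} + Z = \left(-1\right) 49 + 3016 = -49 + 3016 = 2967$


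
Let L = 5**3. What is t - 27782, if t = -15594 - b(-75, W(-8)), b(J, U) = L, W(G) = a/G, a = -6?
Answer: -43501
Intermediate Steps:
W(G) = -6/G
L = 125
b(J, U) = 125
t = -15719 (t = -15594 - 1*125 = -15594 - 125 = -15719)
t - 27782 = -15719 - 27782 = -43501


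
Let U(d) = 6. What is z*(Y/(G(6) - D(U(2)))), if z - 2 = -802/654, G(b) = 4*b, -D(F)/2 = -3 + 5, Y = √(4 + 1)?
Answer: 253*√5/9156 ≈ 0.061787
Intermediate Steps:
Y = √5 ≈ 2.2361
D(F) = -4 (D(F) = -2*(-3 + 5) = -2*2 = -4)
z = 253/327 (z = 2 - 802/654 = 2 - 802*1/654 = 2 - 401/327 = 253/327 ≈ 0.77370)
z*(Y/(G(6) - D(U(2)))) = 253*(√5/(4*6 - 1*(-4)))/327 = 253*(√5/(24 + 4))/327 = 253*(√5/28)/327 = 253*√5/9156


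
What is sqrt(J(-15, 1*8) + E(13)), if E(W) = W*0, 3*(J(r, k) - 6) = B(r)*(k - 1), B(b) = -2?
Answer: 2*sqrt(3)/3 ≈ 1.1547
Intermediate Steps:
J(r, k) = 20/3 - 2*k/3 (J(r, k) = 6 + (-2*(k - 1))/3 = 6 + (-2*(-1 + k))/3 = 6 + (2 - 2*k)/3 = 6 + (2/3 - 2*k/3) = 20/3 - 2*k/3)
E(W) = 0
sqrt(J(-15, 1*8) + E(13)) = sqrt((20/3 - 2*8/3) + 0) = sqrt((20/3 - 2/3*8) + 0) = sqrt((20/3 - 16/3) + 0) = sqrt(4/3 + 0) = sqrt(4/3) = 2*sqrt(3)/3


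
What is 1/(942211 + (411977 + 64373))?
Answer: 1/1418561 ≈ 7.0494e-7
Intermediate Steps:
1/(942211 + (411977 + 64373)) = 1/(942211 + 476350) = 1/1418561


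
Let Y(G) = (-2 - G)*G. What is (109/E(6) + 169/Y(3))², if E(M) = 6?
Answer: 4761/100 ≈ 47.610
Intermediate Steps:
Y(G) = G*(-2 - G)
(109/E(6) + 169/Y(3))² = (109/6 + 169/((-1*3*(2 + 3))))² = (109*(⅙) + 169/((-1*3*5)))² = (109/6 + 169/(-15))² = (109/6 + 169*(-1/15))² = (109/6 - 169/15)² = (69/10)² = 4761/100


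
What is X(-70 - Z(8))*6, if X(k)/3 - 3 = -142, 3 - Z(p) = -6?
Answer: -2502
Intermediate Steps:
Z(p) = 9 (Z(p) = 3 - 1*(-6) = 3 + 6 = 9)
X(k) = -417 (X(k) = 9 + 3*(-142) = 9 - 426 = -417)
X(-70 - Z(8))*6 = -417*6 = -2502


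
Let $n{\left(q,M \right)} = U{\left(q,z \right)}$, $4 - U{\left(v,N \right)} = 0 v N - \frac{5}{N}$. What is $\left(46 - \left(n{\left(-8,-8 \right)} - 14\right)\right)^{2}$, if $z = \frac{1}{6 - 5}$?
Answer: $2601$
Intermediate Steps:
$z = 1$ ($z = 1^{-1} = 1$)
$U{\left(v,N \right)} = 4 + \frac{5}{N}$ ($U{\left(v,N \right)} = 4 - \left(0 v N - \frac{5}{N}\right) = 4 - \left(0 N - \frac{5}{N}\right) = 4 - \left(0 - \frac{5}{N}\right) = 4 - - \frac{5}{N} = 4 + \frac{5}{N}$)
$n{\left(q,M \right)} = 9$ ($n{\left(q,M \right)} = 4 + \frac{5}{1} = 4 + 5 \cdot 1 = 4 + 5 = 9$)
$\left(46 - \left(n{\left(-8,-8 \right)} - 14\right)\right)^{2} = \left(46 - \left(9 - 14\right)\right)^{2} = \left(46 - -5\right)^{2} = \left(46 + 5\right)^{2} = 51^{2} = 2601$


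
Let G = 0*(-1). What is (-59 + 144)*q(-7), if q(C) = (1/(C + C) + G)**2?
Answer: 85/196 ≈ 0.43367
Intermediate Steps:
G = 0
q(C) = 1/(4*C**2) (q(C) = (1/(C + C) + 0)**2 = (1/(2*C) + 0)**2 = (1/(2*C))**2 = 1/(4*C**2))
(-59 + 144)*q(-7) = (-59 + 144)*((1/4)/(-7)**2) = 85*((1/4)*(1/49)) = 85*(1/196) = 85/196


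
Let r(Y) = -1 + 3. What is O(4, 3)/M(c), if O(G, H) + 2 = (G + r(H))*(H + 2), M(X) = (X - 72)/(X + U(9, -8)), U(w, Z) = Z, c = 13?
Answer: -140/59 ≈ -2.3729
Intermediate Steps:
r(Y) = 2
M(X) = (-72 + X)/(-8 + X) (M(X) = (X - 72)/(X - 8) = (-72 + X)/(-8 + X))
O(G, H) = -2 + (2 + G)*(2 + H) (O(G, H) = -2 + (G + 2)*(H + 2) = -2 + (2 + G)*(2 + H))
O(4, 3)/M(c) = (2 + 2*4 + 2*3 + 4*3)/(((-72 + 13)/(-8 + 13))) = (2 + 8 + 6 + 12)/((-59/5)) = 28/((⅕)*(-59)) = 28/(-59/5) = -5/59*28 = -140/59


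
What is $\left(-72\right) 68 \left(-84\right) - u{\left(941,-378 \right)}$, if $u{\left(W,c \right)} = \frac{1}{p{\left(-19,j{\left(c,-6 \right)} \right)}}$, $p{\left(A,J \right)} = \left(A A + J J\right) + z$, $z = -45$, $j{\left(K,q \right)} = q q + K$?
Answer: $\frac{48233041919}{117280} \approx 4.1126 \cdot 10^{5}$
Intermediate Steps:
$j{\left(K,q \right)} = K + q^{2}$ ($j{\left(K,q \right)} = q^{2} + K = K + q^{2}$)
$p{\left(A,J \right)} = -45 + A^{2} + J^{2}$ ($p{\left(A,J \right)} = \left(A A + J J\right) - 45 = \left(A^{2} + J^{2}\right) - 45 = -45 + A^{2} + J^{2}$)
$u{\left(W,c \right)} = \frac{1}{316 + \left(36 + c\right)^{2}}$ ($u{\left(W,c \right)} = \frac{1}{-45 + \left(-19\right)^{2} + \left(c + \left(-6\right)^{2}\right)^{2}} = \frac{1}{-45 + 361 + \left(c + 36\right)^{2}} = \frac{1}{-45 + 361 + \left(36 + c\right)^{2}} = \frac{1}{316 + \left(36 + c\right)^{2}}$)
$\left(-72\right) 68 \left(-84\right) - u{\left(941,-378 \right)} = \left(-72\right) 68 \left(-84\right) - \frac{1}{316 + \left(36 - 378\right)^{2}} = \left(-4896\right) \left(-84\right) - \frac{1}{316 + \left(-342\right)^{2}} = 411264 - \frac{1}{316 + 116964} = 411264 - \frac{1}{117280} = \frac{48233041919}{117280}$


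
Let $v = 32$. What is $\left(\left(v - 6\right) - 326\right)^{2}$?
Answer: $90000$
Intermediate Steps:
$\left(\left(v - 6\right) - 326\right)^{2} = \left(\left(32 - 6\right) - 326\right)^{2} = \left(26 - 326\right)^{2} = \left(-300\right)^{2} = 90000$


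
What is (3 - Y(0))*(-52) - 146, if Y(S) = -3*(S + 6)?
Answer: -1238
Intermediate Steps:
Y(S) = -18 - 3*S (Y(S) = -3*(6 + S) = -18 - 3*S)
(3 - Y(0))*(-52) - 146 = (3 - (-18 - 3*0))*(-52) - 146 = (3 - (-18 + 0))*(-52) - 146 = (3 - 1*(-18))*(-52) - 146 = (3 + 18)*(-52) - 146 = 21*(-52) - 146 = -1092 - 146 = -1238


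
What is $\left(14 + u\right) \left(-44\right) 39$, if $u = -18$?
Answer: $6864$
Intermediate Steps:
$\left(14 + u\right) \left(-44\right) 39 = \left(14 - 18\right) \left(-44\right) 39 = \left(-4\right) \left(-44\right) 39 = 176 \cdot 39 = 6864$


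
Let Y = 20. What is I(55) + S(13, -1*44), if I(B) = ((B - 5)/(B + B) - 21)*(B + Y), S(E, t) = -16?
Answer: -17126/11 ≈ -1556.9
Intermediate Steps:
I(B) = (-21 + (-5 + B)/(2*B))*(20 + B) (I(B) = ((B - 5)/(B + B) - 21)*(B + 20) = ((-5 + B)/((2*B)) - 21)*(20 + B) = ((-5 + B)*(1/(2*B)) - 21)*(20 + B) = ((-5 + B)/(2*B) - 21)*(20 + B) = (-21 + (-5 + B)/(2*B))*(20 + B))
I(55) + S(13, -1*44) = (½)*(-100 - 1*55*(825 + 41*55))/55 - 16 = (½)*(1/55)*(-100 - 1*55*(825 + 2255)) - 16 = (½)*(1/55)*(-100 - 1*55*3080) - 16 = (½)*(1/55)*(-100 - 169400) - 16 = (½)*(1/55)*(-169500) - 16 = -16950/11 - 16 = -17126/11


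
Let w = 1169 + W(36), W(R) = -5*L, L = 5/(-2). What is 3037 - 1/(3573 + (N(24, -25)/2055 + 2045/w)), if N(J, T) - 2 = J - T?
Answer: 17572979746377/5786296136 ≈ 3037.0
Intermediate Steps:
N(J, T) = 2 + J - T (N(J, T) = 2 + (J - T) = 2 + J - T)
L = -5/2 (L = 5*(-½) = -5/2 ≈ -2.5000)
W(R) = 25/2 (W(R) = -5*(-5/2) = 25/2)
w = 2363/2 (w = 1169 + 25/2 = 2363/2 ≈ 1181.5)
3037 - 1/(3573 + (N(24, -25)/2055 + 2045/w)) = 3037 - 1/(3573 + ((2 + 24 - 1*(-25))/2055 + 2045/(2363/2))) = 3037 - 1/(3573 + ((2 + 24 + 25)*(1/2055) + 2045*(2/2363))) = 3037 - 1/(3573 + (51*(1/2055) + 4090/2363)) = 3037 - 1/(3573 + (17/685 + 4090/2363)) = 3037 - 1/(3573 + 2841821/1618655) = 3037 - 1/5786296136/1618655 = 3037 - 1*1618655/5786296136 = 3037 - 1618655/5786296136 = 17572979746377/5786296136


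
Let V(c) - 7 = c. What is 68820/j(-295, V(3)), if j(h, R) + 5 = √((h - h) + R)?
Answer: -22940 - 4588*√10 ≈ -37449.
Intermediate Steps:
V(c) = 7 + c
j(h, R) = -5 + √R (j(h, R) = -5 + √((h - h) + R) = -5 + √(0 + R) = -5 + √R)
68820/j(-295, V(3)) = 68820/(-5 + √(7 + 3)) = 68820/(-5 + √10)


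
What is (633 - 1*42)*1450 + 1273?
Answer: 858223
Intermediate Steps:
(633 - 1*42)*1450 + 1273 = (633 - 42)*1450 + 1273 = 591*1450 + 1273 = 856950 + 1273 = 858223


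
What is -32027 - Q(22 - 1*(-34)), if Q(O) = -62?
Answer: -31965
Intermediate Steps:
-32027 - Q(22 - 1*(-34)) = -32027 - 1*(-62) = -32027 + 62 = -31965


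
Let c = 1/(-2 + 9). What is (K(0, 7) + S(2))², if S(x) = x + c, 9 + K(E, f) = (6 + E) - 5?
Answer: 1681/49 ≈ 34.306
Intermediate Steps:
c = ⅐ (c = 1/7 = ⅐ ≈ 0.14286)
K(E, f) = -8 + E (K(E, f) = -9 + ((6 + E) - 5) = -9 + (1 + E) = -8 + E)
S(x) = ⅐ + x (S(x) = x + ⅐ = ⅐ + x)
(K(0, 7) + S(2))² = ((-8 + 0) + (⅐ + 2))² = (-8 + 15/7)² = (-41/7)² = 1681/49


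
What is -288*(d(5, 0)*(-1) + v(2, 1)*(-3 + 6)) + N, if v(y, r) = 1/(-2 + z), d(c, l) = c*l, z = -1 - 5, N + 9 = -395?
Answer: -296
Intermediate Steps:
N = -404 (N = -9 - 395 = -404)
z = -6
v(y, r) = -⅛ (v(y, r) = 1/(-2 - 6) = 1/(-8) = -⅛)
-288*(d(5, 0)*(-1) + v(2, 1)*(-3 + 6)) + N = -288*((5*0)*(-1) - (-3 + 6)/8) - 404 = -288*(0*(-1) - ⅛*3) - 404 = -288*(0 - 3/8) - 404 = -288*(-3/8) - 404 = 108 - 404 = -296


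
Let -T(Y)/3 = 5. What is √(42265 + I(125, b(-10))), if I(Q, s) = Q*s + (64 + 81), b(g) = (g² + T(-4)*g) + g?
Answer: √72410 ≈ 269.09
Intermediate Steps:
T(Y) = -15 (T(Y) = -3*5 = -15)
b(g) = g² - 14*g (b(g) = (g² - 15*g) + g = g² - 14*g)
I(Q, s) = 145 + Q*s (I(Q, s) = Q*s + 145 = 145 + Q*s)
√(42265 + I(125, b(-10))) = √(42265 + (145 + 125*(-10*(-14 - 10)))) = √(42265 + (145 + 125*(-10*(-24)))) = √(42265 + (145 + 125*240)) = √(42265 + (145 + 30000)) = √(42265 + 30145) = √72410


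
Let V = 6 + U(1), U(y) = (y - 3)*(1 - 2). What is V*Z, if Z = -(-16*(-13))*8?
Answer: -13312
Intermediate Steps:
U(y) = 3 - y (U(y) = (-3 + y)*(-1) = 3 - y)
Z = -1664 (Z = -208*8 = -1*1664 = -1664)
V = 8 (V = 6 + (3 - 1*1) = 6 + (3 - 1) = 6 + 2 = 8)
V*Z = 8*(-1664) = -13312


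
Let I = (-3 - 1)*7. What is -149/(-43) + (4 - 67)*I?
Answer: 76001/43 ≈ 1767.5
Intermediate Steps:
I = -28 (I = -4*7 = -28)
-149/(-43) + (4 - 67)*I = -149/(-43) + (4 - 67)*(-28) = -149*(-1/43) - 63*(-28) = 149/43 + 1764 = 76001/43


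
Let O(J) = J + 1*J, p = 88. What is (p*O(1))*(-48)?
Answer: -8448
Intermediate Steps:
O(J) = 2*J (O(J) = J + J = 2*J)
(p*O(1))*(-48) = (88*(2*1))*(-48) = (88*2)*(-48) = 176*(-48) = -8448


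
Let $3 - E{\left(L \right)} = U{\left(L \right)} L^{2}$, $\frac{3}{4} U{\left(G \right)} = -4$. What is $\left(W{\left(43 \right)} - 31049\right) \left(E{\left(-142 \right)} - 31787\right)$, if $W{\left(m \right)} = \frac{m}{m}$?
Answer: $- \frac{7056341056}{3} \approx -2.3521 \cdot 10^{9}$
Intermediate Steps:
$U{\left(G \right)} = - \frac{16}{3}$ ($U{\left(G \right)} = \frac{4}{3} \left(-4\right) = - \frac{16}{3}$)
$W{\left(m \right)} = 1$
$E{\left(L \right)} = 3 + \frac{16 L^{2}}{3}$ ($E{\left(L \right)} = 3 - - \frac{16 L^{2}}{3} = 3 + \frac{16 L^{2}}{3}$)
$\left(W{\left(43 \right)} - 31049\right) \left(E{\left(-142 \right)} - 31787\right) = \left(1 - 31049\right) \left(\left(3 + \frac{16 \left(-142\right)^{2}}{3}\right) - 31787\right) = - 31048 \left(\left(3 + \frac{16}{3} \cdot 20164\right) - 31787\right) = - 31048 \left(\left(3 + \frac{322624}{3}\right) - 31787\right) = - 31048 \left(\frac{322633}{3} - 31787\right) = \left(-31048\right) \frac{227272}{3} = - \frac{7056341056}{3}$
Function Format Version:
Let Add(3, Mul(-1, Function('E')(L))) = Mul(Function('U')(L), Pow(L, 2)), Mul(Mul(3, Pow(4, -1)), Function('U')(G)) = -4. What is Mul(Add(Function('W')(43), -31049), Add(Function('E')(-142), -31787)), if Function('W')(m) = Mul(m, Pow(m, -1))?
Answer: Rational(-7056341056, 3) ≈ -2.3521e+9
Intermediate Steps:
Function('U')(G) = Rational(-16, 3) (Function('U')(G) = Mul(Rational(4, 3), -4) = Rational(-16, 3))
Function('W')(m) = 1
Function('E')(L) = Add(3, Mul(Rational(16, 3), Pow(L, 2))) (Function('E')(L) = Add(3, Mul(-1, Mul(Rational(-16, 3), Pow(L, 2)))) = Add(3, Mul(Rational(16, 3), Pow(L, 2))))
Mul(Add(Function('W')(43), -31049), Add(Function('E')(-142), -31787)) = Mul(Add(1, -31049), Add(Add(3, Mul(Rational(16, 3), Pow(-142, 2))), -31787)) = Mul(-31048, Add(Add(3, Mul(Rational(16, 3), 20164)), -31787)) = Mul(-31048, Add(Add(3, Rational(322624, 3)), -31787)) = Mul(-31048, Add(Rational(322633, 3), -31787)) = Mul(-31048, Rational(227272, 3)) = Rational(-7056341056, 3)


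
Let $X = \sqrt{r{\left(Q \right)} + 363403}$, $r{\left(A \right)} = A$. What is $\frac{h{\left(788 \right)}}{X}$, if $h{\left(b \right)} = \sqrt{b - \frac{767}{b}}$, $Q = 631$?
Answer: $\frac{191 \sqrt{1219149866}}{143429396} \approx 0.046497$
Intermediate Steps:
$X = \sqrt{364034}$ ($X = \sqrt{631 + 363403} = \sqrt{364034} \approx 603.35$)
$\frac{h{\left(788 \right)}}{X} = \frac{\sqrt{788 - \frac{767}{788}}}{\sqrt{364034}} = \sqrt{788 - \frac{767}{788}} \frac{\sqrt{364034}}{364034} = \sqrt{\frac{620177}{788}} \frac{\sqrt{364034}}{364034} = \frac{191 \sqrt{3349}}{394} \frac{\sqrt{364034}}{364034} = \frac{191 \sqrt{1219149866}}{143429396}$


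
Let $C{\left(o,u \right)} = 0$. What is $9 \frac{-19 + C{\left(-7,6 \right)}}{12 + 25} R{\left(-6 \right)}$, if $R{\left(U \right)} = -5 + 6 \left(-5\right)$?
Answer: $\frac{5985}{37} \approx 161.76$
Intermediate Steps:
$R{\left(U \right)} = -35$ ($R{\left(U \right)} = -5 - 30 = -35$)
$9 \frac{-19 + C{\left(-7,6 \right)}}{12 + 25} R{\left(-6 \right)} = 9 \frac{-19 + 0}{12 + 25} \left(-35\right) = 9 \left(- \frac{19}{37}\right) \left(-35\right) = \left(- \frac{171}{37}\right) \left(-35\right) = \frac{5985}{37}$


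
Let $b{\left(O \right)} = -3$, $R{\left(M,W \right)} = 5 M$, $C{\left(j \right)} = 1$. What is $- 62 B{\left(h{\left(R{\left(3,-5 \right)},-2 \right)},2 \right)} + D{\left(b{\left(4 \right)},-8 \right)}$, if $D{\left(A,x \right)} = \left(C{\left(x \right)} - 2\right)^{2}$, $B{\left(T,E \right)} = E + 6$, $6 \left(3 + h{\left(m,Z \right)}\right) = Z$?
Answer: $-495$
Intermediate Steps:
$h{\left(m,Z \right)} = -3 + \frac{Z}{6}$
$B{\left(T,E \right)} = 6 + E$
$D{\left(A,x \right)} = 1$ ($D{\left(A,x \right)} = \left(1 - 2\right)^{2} = \left(-1\right)^{2} = 1$)
$- 62 B{\left(h{\left(R{\left(3,-5 \right)},-2 \right)},2 \right)} + D{\left(b{\left(4 \right)},-8 \right)} = - 62 \left(6 + 2\right) + 1 = \left(-62\right) 8 + 1 = -496 + 1 = -495$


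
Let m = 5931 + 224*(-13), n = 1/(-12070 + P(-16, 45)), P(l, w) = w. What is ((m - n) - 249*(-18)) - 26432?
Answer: -227645274/12025 ≈ -18931.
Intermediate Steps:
n = -1/12025 (n = 1/(-12070 + 45) = 1/(-12025) = -1/12025 ≈ -8.3160e-5)
m = 3019 (m = 5931 - 2912 = 3019)
((m - n) - 249*(-18)) - 26432 = ((3019 - 1*(-1/12025)) - 249*(-18)) - 26432 = ((3019 + 1/12025) + 4482) - 26432 = (36303476/12025 + 4482) - 26432 = 90199526/12025 - 26432 = -227645274/12025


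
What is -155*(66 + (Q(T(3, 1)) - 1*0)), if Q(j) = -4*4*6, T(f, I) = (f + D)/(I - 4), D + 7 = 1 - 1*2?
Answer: 4650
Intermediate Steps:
D = -8 (D = -7 + (1 - 1*2) = -7 + (1 - 2) = -7 - 1 = -8)
T(f, I) = (-8 + f)/(-4 + I) (T(f, I) = (f - 8)/(I - 4) = (-8 + f)/(-4 + I))
Q(j) = -96 (Q(j) = -16*6 = -96)
-155*(66 + (Q(T(3, 1)) - 1*0)) = -155*(66 + (-96 - 1*0)) = -155*(66 + (-96 + 0)) = -155*(66 - 96) = -155*(-30) = 4650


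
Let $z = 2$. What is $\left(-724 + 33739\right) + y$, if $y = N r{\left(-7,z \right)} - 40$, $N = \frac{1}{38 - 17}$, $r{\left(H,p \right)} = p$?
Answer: $\frac{692477}{21} \approx 32975.0$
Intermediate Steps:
$N = \frac{1}{21} \approx 0.047619$
$y = - \frac{838}{21}$ ($y = \frac{1}{21} \cdot 2 - 40 = \frac{2}{21} - 40 = - \frac{838}{21} \approx -39.905$)
$\left(-724 + 33739\right) + y = \left(-724 + 33739\right) - \frac{838}{21} = 33015 - \frac{838}{21} = \frac{692477}{21}$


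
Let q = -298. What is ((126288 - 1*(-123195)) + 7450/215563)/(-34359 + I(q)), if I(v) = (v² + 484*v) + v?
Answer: -53779311379/19418992855 ≈ -2.7694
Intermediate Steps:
I(v) = v² + 485*v
((126288 - 1*(-123195)) + 7450/215563)/(-34359 + I(q)) = ((126288 - 1*(-123195)) + 7450/215563)/(-34359 - 298*(485 - 298)) = ((126288 + 123195) + 7450*(1/215563))/(-34359 - 298*187) = (249483 + 7450/215563)/(-34359 - 55726) = (53779311379/215563)/(-90085) = (53779311379/215563)*(-1/90085) = -53779311379/19418992855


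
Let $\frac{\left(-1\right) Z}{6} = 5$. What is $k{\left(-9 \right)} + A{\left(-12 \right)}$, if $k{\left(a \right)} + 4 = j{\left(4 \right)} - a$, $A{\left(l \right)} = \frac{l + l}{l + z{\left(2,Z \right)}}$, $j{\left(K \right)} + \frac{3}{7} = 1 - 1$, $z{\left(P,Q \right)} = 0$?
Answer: $\frac{46}{7} \approx 6.5714$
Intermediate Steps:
$Z = -30$ ($Z = \left(-6\right) 5 = -30$)
$j{\left(K \right)} = - \frac{3}{7}$ ($j{\left(K \right)} = - \frac{3}{7} + \left(1 - 1\right) = - \frac{3}{7} + 0 = - \frac{3}{7}$)
$A{\left(l \right)} = 2$ ($A{\left(l \right)} = \frac{l + l}{l + 0} = \frac{2 l}{l} = 2$)
$k{\left(a \right)} = - \frac{31}{7} - a$ ($k{\left(a \right)} = -4 - \left(\frac{3}{7} + a\right) = - \frac{31}{7} - a$)
$k{\left(-9 \right)} + A{\left(-12 \right)} = \left(- \frac{31}{7} - -9\right) + 2 = \left(- \frac{31}{7} + 9\right) + 2 = \frac{32}{7} + 2 = \frac{46}{7}$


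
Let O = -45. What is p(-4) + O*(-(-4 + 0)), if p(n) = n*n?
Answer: -164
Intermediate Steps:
p(n) = n²
p(-4) + O*(-(-4 + 0)) = (-4)² - (-45)*(-4 + 0) = 16 - (-45)*(-4) = 16 - 45*4 = 16 - 180 = -164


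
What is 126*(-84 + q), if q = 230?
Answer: 18396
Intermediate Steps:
126*(-84 + q) = 126*(-84 + 230) = 126*146 = 18396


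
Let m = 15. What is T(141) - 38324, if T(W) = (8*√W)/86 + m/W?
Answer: -1801223/47 + 4*√141/43 ≈ -38323.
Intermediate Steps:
T(W) = 15/W + 4*√W/43 (T(W) = (8*√W)/86 + 15/W = (8*√W)*(1/86) + 15/W = 4*√W/43 + 15/W = 15/W + 4*√W/43)
T(141) - 38324 = (1/43)*(645 + 4*141^(3/2))/141 - 38324 = (1/43)*(1/141)*(645 + 4*(141*√141)) - 38324 = (1/43)*(1/141)*(645 + 564*√141) - 38324 = (5/47 + 4*√141/43) - 38324 = -1801223/47 + 4*√141/43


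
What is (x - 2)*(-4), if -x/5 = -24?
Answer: -472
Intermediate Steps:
x = 120 (x = -5*(-24) = 120)
(x - 2)*(-4) = (120 - 2)*(-4) = 118*(-4) = -472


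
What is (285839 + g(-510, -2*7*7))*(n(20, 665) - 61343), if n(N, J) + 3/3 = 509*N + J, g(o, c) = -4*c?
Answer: -14454379269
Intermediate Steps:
n(N, J) = -1 + J + 509*N (n(N, J) = -1 + (509*N + J) = -1 + (J + 509*N) = -1 + J + 509*N)
(285839 + g(-510, -2*7*7))*(n(20, 665) - 61343) = (285839 - 4*(-2*7)*7)*((-1 + 665 + 509*20) - 61343) = (285839 - (-56)*7)*((-1 + 665 + 10180) - 61343) = (285839 - 4*(-98))*(10844 - 61343) = (285839 + 392)*(-50499) = 286231*(-50499) = -14454379269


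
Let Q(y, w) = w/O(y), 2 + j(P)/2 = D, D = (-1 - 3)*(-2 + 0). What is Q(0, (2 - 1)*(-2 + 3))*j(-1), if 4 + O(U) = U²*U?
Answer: -3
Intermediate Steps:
D = 8 (D = -4*(-2) = 8)
j(P) = 12 (j(P) = -4 + 2*8 = -4 + 16 = 12)
O(U) = -4 + U³ (O(U) = -4 + U²*U = -4 + U³)
Q(y, w) = w/(-4 + y³)
Q(0, (2 - 1)*(-2 + 3))*j(-1) = (((2 - 1)*(-2 + 3))/(-4 + 0³))*12 = ((1*1)/(-4 + 0))*12 = (1/(-4))*12 = (1*(-¼))*12 = -¼*12 = -3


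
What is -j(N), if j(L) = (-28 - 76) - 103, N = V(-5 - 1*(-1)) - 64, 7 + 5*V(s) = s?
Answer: 207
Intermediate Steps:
V(s) = -7/5 + s/5
N = -331/5 (N = (-7/5 + (-5 - 1*(-1))/5) - 64 = (-7/5 + (-5 + 1)/5) - 64 = (-7/5 + (1/5)*(-4)) - 64 = (-7/5 - 4/5) - 64 = -11/5 - 64 = -331/5 ≈ -66.200)
j(L) = -207 (j(L) = -104 - 103 = -207)
-j(N) = -1*(-207) = 207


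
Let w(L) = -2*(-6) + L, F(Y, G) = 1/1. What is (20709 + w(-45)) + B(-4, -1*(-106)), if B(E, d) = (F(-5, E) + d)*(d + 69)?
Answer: 39401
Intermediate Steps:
F(Y, G) = 1
w(L) = 12 + L
B(E, d) = (1 + d)*(69 + d) (B(E, d) = (1 + d)*(d + 69) = (1 + d)*(69 + d))
(20709 + w(-45)) + B(-4, -1*(-106)) = (20709 + (12 - 45)) + (69 + (-1*(-106))**2 + 70*(-1*(-106))) = (20709 - 33) + (69 + 106**2 + 70*106) = 20676 + (69 + 11236 + 7420) = 20676 + 18725 = 39401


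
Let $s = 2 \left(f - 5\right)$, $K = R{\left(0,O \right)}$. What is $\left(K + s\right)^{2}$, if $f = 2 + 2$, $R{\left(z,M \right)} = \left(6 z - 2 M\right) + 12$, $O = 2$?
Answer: $36$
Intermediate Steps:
$R{\left(z,M \right)} = 12 - 2 M + 6 z$ ($R{\left(z,M \right)} = \left(- 2 M + 6 z\right) + 12 = 12 - 2 M + 6 z$)
$K = 8$ ($K = 12 - 4 + 6 \cdot 0 = 12 - 4 + 0 = 8$)
$f = 4$
$s = -2$ ($s = 2 \left(4 - 5\right) = 2 \left(-1\right) = -2$)
$\left(K + s\right)^{2} = \left(8 - 2\right)^{2} = 6^{2} = 36$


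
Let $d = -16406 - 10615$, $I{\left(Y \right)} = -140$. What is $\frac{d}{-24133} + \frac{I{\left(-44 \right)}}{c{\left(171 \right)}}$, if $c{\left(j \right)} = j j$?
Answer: $\frac{786742441}{705673053} \approx 1.1149$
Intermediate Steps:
$c{\left(j \right)} = j^{2}$
$d = -27021$
$\frac{d}{-24133} + \frac{I{\left(-44 \right)}}{c{\left(171 \right)}} = - \frac{27021}{-24133} - \frac{140}{171^{2}} = \left(-27021\right) \left(- \frac{1}{24133}\right) - \frac{140}{29241} = \frac{27021}{24133} - \frac{140}{29241} = \frac{786742441}{705673053}$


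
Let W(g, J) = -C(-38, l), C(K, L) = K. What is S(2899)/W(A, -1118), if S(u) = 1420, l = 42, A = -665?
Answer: 710/19 ≈ 37.368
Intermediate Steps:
W(g, J) = 38 (W(g, J) = -1*(-38) = 38)
S(2899)/W(A, -1118) = 1420/38 = 1420*(1/38) = 710/19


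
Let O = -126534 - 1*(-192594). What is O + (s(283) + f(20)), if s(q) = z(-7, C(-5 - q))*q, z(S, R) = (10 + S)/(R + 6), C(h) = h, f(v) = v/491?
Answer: 3048796167/46154 ≈ 66057.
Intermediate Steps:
f(v) = v/491 (f(v) = v*(1/491) = v/491)
z(S, R) = (10 + S)/(6 + R)
s(q) = 3*q/(1 - q) (s(q) = ((10 - 7)/(6 + (-5 - q)))*q = (3/(1 - q))*q = 3*q/(1 - q))
O = 66060 (O = -126534 + 192594 = 66060)
O + (s(283) + f(20)) = 66060 + (-3*283/(-1 + 283) + (1/491)*20) = 66060 + (-3*283/282 + 20/491) = 66060 + (-3*283*1/282 + 20/491) = 66060 + (-283/94 + 20/491) = 66060 - 137073/46154 = 3048796167/46154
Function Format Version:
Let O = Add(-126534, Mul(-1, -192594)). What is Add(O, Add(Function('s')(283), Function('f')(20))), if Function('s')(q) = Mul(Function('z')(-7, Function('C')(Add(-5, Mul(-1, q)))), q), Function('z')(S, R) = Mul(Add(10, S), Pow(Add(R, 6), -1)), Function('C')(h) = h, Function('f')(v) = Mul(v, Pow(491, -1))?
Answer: Rational(3048796167, 46154) ≈ 66057.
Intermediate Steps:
Function('f')(v) = Mul(Rational(1, 491), v) (Function('f')(v) = Mul(v, Rational(1, 491)) = Mul(Rational(1, 491), v))
Function('z')(S, R) = Mul(Pow(Add(6, R), -1), Add(10, S)) (Function('z')(S, R) = Mul(Add(10, S), Pow(Add(6, R), -1)) = Mul(Pow(Add(6, R), -1), Add(10, S)))
Function('s')(q) = Mul(3, q, Pow(Add(1, Mul(-1, q)), -1)) (Function('s')(q) = Mul(Mul(Pow(Add(6, Add(-5, Mul(-1, q))), -1), Add(10, -7)), q) = Mul(Mul(Pow(Add(1, Mul(-1, q)), -1), 3), q) = Mul(Mul(3, Pow(Add(1, Mul(-1, q)), -1)), q) = Mul(3, q, Pow(Add(1, Mul(-1, q)), -1)))
O = 66060 (O = Add(-126534, 192594) = 66060)
Add(O, Add(Function('s')(283), Function('f')(20))) = Add(66060, Add(Mul(-3, 283, Pow(Add(-1, 283), -1)), Mul(Rational(1, 491), 20))) = Add(66060, Add(Mul(-3, 283, Pow(282, -1)), Rational(20, 491))) = Add(66060, Add(Mul(-3, 283, Rational(1, 282)), Rational(20, 491))) = Add(66060, Add(Rational(-283, 94), Rational(20, 491))) = Add(66060, Rational(-137073, 46154)) = Rational(3048796167, 46154)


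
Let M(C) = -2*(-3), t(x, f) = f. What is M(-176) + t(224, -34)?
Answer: -28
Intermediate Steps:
M(C) = 6
M(-176) + t(224, -34) = 6 - 34 = -28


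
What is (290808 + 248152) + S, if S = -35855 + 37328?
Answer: 540433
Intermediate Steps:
S = 1473
(290808 + 248152) + S = (290808 + 248152) + 1473 = 538960 + 1473 = 540433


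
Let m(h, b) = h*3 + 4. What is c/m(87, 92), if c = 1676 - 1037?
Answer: 639/265 ≈ 2.4113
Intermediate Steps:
m(h, b) = 4 + 3*h (m(h, b) = 3*h + 4 = 4 + 3*h)
c = 639
c/m(87, 92) = 639/(4 + 3*87) = 639/(4 + 261) = 639/265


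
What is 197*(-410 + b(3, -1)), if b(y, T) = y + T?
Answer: -80376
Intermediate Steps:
b(y, T) = T + y
197*(-410 + b(3, -1)) = 197*(-410 + (-1 + 3)) = 197*(-410 + 2) = 197*(-408) = -80376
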